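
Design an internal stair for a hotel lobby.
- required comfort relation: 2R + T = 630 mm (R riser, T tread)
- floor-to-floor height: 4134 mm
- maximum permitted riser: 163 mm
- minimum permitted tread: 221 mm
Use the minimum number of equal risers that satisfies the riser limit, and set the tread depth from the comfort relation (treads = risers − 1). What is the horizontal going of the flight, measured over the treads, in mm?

7800 mm

At most 163 each: 4134/163 = 25.36, giving 26 risers.
Each riser is 4134/26 = 159 mm (≤ 163 mm).
T = 630 − 2·159 = 312 mm, which satisfies the 221 mm minimum.
26 risers give 25 treads; going = 25 × 312 = 7800 mm.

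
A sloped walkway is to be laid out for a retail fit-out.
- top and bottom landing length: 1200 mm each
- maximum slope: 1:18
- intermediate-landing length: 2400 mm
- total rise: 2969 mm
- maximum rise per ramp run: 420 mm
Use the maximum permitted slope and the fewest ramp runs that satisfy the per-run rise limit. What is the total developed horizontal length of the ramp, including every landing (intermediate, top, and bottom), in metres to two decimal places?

⌈2969/420⌉ = 8 ramp runs. That means 7 intermediate landings.
Horizontal run for 2969 mm of rise at 1:18 is 2969 × 18 = 53442 mm.
7 intermediate landings contribute 7 × 2400 = 16800 mm.
Top and bottom landings: 2 × 1200 = 2400 mm.
Total = 53442 + 16800 + 2400 = 72642 mm.
= 72.64 m.

72.64 m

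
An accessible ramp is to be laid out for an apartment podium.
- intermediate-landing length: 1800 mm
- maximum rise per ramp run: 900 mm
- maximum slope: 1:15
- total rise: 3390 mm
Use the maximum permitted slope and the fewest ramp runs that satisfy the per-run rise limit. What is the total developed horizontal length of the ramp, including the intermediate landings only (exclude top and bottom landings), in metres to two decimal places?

At most 900 each: 3390/900 = 3.77, giving 4 ramp runs. That means 3 intermediate landings.
Horizontal run for 3390 mm of rise at 1:15 is 3390 × 15 = 50850 mm.
Intermediate landings: 3 × 1800 = 5400 mm.
Developed length = 50850 + 5400 = 56250 mm.
= 56.25 m.

56.25 m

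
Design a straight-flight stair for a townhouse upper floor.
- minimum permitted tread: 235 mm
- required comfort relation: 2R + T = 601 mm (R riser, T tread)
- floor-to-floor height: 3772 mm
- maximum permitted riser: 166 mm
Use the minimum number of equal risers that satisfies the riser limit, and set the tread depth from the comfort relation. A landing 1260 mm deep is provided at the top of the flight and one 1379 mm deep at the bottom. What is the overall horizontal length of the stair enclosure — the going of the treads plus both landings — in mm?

8645 mm

At most 166 each: 3772/166 = 22.72, giving 23 risers.
R = 3772 ÷ 23 = 164 mm.
From 2R + T = 601: T = 601 − 328 = 273 mm.
23 risers give 22 treads; going = 22 × 273 = 6006 mm.
Enclosure = 6006 + 1260 + 1379 = 8645 mm.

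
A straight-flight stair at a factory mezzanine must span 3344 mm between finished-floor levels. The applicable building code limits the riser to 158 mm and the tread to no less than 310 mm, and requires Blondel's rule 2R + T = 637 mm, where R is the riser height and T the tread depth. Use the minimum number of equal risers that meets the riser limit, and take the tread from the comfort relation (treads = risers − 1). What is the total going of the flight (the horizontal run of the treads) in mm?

6993 mm

3344 / 158 = 21.165 → round up to 22 risers.
Each riser is 3344/22 = 152 mm (≤ 158 mm).
Tread T = 637 − 2 × 152 = 333 mm (≥ 310 mm).
Going = (22 − 1) × 333 = 6993 mm.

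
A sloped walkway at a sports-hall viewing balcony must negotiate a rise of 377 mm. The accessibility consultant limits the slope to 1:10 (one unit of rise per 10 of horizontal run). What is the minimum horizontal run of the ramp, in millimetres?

3770 mm

At 1:10 the run is 10 × 377 = 3770 mm.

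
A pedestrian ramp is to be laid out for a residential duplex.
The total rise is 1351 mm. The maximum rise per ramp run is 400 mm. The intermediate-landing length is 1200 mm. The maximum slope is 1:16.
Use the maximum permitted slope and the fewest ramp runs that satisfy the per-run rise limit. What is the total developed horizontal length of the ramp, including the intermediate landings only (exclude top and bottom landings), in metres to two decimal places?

25.22 m

1351 / 400 = 3.38, so 4 ramp runs are needed. That means 3 intermediate landings.
Horizontal run for 1351 mm of rise at 1:16 is 1351 × 16 = 21616 mm.
3 intermediate landings contribute 3 × 1200 = 3600 mm.
Developed length = 21616 + 3600 = 25216 mm.
= 25.22 m.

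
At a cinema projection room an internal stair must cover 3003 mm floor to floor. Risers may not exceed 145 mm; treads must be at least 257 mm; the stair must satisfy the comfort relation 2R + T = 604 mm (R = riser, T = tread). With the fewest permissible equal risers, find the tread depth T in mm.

⌈3003/145⌉ = 21 risers.
R = 3003 ÷ 21 = 143 mm.
From 2R + T = 604: T = 604 − 286 = 318 mm.

318 mm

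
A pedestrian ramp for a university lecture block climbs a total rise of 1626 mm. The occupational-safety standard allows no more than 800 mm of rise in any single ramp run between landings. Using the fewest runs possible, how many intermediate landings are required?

At most 800 each: 1626/800 = 2.03, giving 3 ramp runs.
3 runs are separated by 2 intermediate landings.

2 intermediate landings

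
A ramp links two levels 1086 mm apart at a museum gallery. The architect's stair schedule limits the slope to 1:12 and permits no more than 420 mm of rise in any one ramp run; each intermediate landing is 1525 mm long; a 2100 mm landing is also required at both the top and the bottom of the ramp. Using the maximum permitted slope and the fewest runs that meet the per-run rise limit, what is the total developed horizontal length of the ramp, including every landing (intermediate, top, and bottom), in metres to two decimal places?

20.28 m

1086 / 420 = 2.586 → round up to 3 ramp runs. That means 2 intermediate landings.
Ramp run (horizontal) at 1:12: 1086 × 12 = 13032 mm.
2 intermediate landings contribute 2 × 1525 = 3050 mm.
Top and bottom landings: 2 × 2100 = 4200 mm.
Total = 13032 + 3050 + 4200 = 20282 mm.
= 20.28 m.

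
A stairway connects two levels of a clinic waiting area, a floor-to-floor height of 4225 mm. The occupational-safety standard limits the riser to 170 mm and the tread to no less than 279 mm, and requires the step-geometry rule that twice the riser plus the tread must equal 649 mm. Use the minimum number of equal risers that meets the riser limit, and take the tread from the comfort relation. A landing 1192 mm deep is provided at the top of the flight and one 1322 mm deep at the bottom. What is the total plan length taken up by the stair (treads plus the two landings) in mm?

⌈4225/170⌉ = 25 risers.
Each riser is 4225/25 = 169 mm (≤ 170 mm).
T = 649 − 2·169 = 311 mm, which satisfies the 279 mm minimum.
25 risers give 24 treads; going = 24 × 311 = 7464 mm.
Enclosure = 7464 + 1192 + 1322 = 9978 mm.

9978 mm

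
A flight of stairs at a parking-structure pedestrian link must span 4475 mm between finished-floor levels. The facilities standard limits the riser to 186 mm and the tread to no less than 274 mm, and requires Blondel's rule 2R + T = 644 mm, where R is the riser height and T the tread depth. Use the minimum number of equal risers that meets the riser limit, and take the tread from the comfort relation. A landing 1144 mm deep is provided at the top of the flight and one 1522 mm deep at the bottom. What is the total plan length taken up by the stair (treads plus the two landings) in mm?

9530 mm

At most 186 each: 4475/186 = 24.06, giving 25 risers.
R = 4475 ÷ 25 = 179 mm.
T = 644 − 2·179 = 286 mm, which satisfies the 274 mm minimum.
Going = (25 − 1) × 286 = 6864 mm.
Add landings: 6864 + 1144 + 1522 = 9530 mm.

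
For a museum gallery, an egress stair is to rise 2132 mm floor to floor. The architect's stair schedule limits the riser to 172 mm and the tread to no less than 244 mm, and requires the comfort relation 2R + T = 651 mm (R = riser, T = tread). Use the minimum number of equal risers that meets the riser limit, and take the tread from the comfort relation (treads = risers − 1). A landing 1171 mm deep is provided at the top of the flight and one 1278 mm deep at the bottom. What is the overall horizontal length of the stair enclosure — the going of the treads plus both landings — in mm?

6325 mm

At most 172 each: 2132/172 = 12.40, giving 13 risers.
R = 2132 ÷ 13 = 164 mm.
From 2R + T = 651: T = 651 − 328 = 323 mm.
13 risers give 12 treads; going = 12 × 323 = 3876 mm.
Add landings: 3876 + 1171 + 1278 = 6325 mm.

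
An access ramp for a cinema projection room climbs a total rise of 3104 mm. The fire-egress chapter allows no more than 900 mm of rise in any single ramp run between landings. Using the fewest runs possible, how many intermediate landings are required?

⌈3104/900⌉ = 4 ramp runs.
4 runs are separated by 3 intermediate landings.

3 intermediate landings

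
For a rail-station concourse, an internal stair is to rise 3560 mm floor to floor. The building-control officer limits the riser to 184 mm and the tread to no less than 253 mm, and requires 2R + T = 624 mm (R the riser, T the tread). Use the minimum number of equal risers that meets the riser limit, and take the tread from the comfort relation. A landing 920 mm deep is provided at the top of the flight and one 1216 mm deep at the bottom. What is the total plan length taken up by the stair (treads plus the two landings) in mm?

7228 mm

⌈3560/184⌉ = 20 risers.
Each riser is 3560/20 = 178 mm (≤ 184 mm).
Tread T = 624 − 2 × 178 = 268 mm (≥ 253 mm).
Going = (20 − 1) × 268 = 5092 mm.
Enclosure = 5092 + 920 + 1216 = 7228 mm.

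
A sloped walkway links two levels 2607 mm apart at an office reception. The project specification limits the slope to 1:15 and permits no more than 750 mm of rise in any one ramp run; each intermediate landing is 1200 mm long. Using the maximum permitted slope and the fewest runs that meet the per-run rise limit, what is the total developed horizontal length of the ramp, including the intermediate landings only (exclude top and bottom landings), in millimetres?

⌈2607/750⌉ = 4 ramp runs. That means 3 intermediate landings.
Ramp run (horizontal) at 1:15: 2607 × 15 = 39105 mm.
3 intermediate landings contribute 3 × 1200 = 3600 mm.
Developed length = 39105 + 3600 = 42705 mm.

42705 mm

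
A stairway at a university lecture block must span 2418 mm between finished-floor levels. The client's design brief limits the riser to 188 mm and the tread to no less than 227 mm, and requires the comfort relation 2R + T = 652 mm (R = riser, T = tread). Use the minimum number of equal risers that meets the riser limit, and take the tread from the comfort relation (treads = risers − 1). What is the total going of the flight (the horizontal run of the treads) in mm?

3360 mm

At most 188 each: 2418/188 = 12.86, giving 13 risers.
Riser R = 2418 / 13 = 186 mm, within the 188 mm limit.
From 2R + T = 652: T = 652 − 372 = 280 mm.
13 risers give 12 treads; going = 12 × 280 = 3360 mm.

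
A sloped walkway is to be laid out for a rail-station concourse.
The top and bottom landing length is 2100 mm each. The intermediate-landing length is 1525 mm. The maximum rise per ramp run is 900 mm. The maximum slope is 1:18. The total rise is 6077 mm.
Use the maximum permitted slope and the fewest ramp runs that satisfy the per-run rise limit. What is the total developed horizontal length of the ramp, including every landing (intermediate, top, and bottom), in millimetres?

122736 mm

6077 / 900 = 6.75, so 7 ramp runs are needed. That means 6 intermediate landings.
Ramp run (horizontal) at 1:18: 6077 × 18 = 109386 mm.
Intermediate landings: 6 × 1525 = 9150 mm.
Top and bottom landings: 2 × 2100 = 4200 mm.
Total = 109386 + 9150 + 4200 = 122736 mm.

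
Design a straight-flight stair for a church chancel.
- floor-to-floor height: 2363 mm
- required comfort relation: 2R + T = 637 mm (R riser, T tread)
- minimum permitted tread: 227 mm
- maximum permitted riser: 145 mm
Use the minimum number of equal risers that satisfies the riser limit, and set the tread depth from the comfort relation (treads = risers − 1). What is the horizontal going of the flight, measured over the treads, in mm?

5744 mm

At most 145 each: 2363/145 = 16.30, giving 17 risers.
Each riser is 2363/17 = 139 mm (≤ 145 mm).
T = 637 − 2·139 = 359 mm, which satisfies the 227 mm minimum.
17 risers give 16 treads; going = 16 × 359 = 5744 mm.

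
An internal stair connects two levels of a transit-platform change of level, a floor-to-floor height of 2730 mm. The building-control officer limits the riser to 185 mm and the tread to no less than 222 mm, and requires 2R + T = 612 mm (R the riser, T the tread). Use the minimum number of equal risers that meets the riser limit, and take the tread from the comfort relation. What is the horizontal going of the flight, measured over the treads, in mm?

3472 mm

At most 185 each: 2730/185 = 14.76, giving 15 risers.
Riser R = 2730 / 15 = 182 mm, within the 185 mm limit.
From 2R + T = 612: T = 612 − 364 = 248 mm.
Treads = 15 − 1 = 14; going = 14 × 248 = 3472 mm.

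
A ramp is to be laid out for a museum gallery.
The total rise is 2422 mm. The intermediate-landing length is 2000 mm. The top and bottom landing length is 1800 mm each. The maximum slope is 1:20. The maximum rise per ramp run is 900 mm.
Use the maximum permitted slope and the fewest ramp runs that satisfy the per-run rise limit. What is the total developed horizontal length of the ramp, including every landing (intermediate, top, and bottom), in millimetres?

2422 / 900 = 2.691 → round up to 3 ramp runs. That means 2 intermediate landings.
Ramp run (horizontal) at 1:20: 2422 × 20 = 48440 mm.
2 intermediate landings contribute 2 × 2000 = 4000 mm.
Top and bottom landings: 2 × 1800 = 3600 mm.
Total = 48440 + 4000 + 3600 = 56040 mm.

56040 mm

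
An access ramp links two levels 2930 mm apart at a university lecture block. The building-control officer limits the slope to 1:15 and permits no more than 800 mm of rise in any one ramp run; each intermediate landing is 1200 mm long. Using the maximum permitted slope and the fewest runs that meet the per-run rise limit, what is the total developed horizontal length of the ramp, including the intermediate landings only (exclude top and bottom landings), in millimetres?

⌈2930/800⌉ = 4 ramp runs. That means 3 intermediate landings.
Ramp run (horizontal) at 1:15: 2930 × 15 = 43950 mm.
3 intermediate landings contribute 3 × 1200 = 3600 mm.
Developed length = 43950 + 3600 = 47550 mm.

47550 mm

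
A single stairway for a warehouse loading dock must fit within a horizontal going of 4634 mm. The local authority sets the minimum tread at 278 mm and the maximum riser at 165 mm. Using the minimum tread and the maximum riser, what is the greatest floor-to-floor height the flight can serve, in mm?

2805 mm

Treads that fit: ⌊4634 / 278⌋ = 16.
Risers = treads + 1 = 17.
Maximum height = 17 × 165 = 2805 mm.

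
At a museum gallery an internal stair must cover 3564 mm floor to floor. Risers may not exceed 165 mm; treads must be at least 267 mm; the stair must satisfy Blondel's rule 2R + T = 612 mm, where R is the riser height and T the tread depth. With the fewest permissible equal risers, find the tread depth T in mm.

3564 / 165 = 21.60, so 22 risers are needed.
Riser R = 3564 / 22 = 162 mm, within the 165 mm limit.
T = 612 − 2·162 = 288 mm, which satisfies the 267 mm minimum.

288 mm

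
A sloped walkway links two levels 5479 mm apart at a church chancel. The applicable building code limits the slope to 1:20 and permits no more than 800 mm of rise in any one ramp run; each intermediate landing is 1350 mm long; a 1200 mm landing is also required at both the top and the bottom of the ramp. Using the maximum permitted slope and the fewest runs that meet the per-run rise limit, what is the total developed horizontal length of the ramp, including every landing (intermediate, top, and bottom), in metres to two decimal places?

5479 / 800 = 6.85, so 7 ramp runs are needed. That means 6 intermediate landings.
Horizontal run for 5479 mm of rise at 1:20 is 5479 × 20 = 109580 mm.
Intermediate landings: 6 × 1350 = 8100 mm.
Top and bottom landings: 2 × 1200 = 2400 mm.
Total = 109580 + 8100 + 2400 = 120080 mm.
= 120.08 m.

120.08 m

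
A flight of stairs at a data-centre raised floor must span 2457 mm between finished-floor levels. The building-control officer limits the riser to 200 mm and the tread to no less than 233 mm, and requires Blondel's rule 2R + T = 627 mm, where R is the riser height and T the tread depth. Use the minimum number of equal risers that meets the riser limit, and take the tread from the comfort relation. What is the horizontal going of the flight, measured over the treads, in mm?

⌈2457/200⌉ = 13 risers.
Each riser is 2457/13 = 189 mm (≤ 200 mm).
T = 627 − 2·189 = 249 mm, which satisfies the 233 mm minimum.
13 risers give 12 treads; going = 12 × 249 = 2988 mm.

2988 mm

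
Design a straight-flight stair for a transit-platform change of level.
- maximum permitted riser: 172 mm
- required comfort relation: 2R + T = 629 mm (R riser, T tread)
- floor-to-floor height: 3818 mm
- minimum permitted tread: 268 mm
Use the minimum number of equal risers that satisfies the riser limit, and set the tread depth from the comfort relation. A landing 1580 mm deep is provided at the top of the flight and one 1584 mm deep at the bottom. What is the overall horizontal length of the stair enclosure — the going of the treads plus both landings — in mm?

9698 mm

⌈3818/172⌉ = 23 risers.
Riser R = 3818 / 23 = 166 mm, within the 172 mm limit.
T = 629 − 2·166 = 297 mm, which satisfies the 268 mm minimum.
23 risers give 22 treads; going = 22 × 297 = 6534 mm.
Add landings: 6534 + 1580 + 1584 = 9698 mm.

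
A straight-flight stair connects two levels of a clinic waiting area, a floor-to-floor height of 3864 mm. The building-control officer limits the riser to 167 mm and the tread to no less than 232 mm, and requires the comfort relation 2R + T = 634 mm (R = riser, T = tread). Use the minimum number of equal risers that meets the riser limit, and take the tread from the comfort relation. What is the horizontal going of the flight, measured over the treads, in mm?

3864 / 167 = 23.14, so 24 risers are needed.
Each riser is 3864/24 = 161 mm (≤ 167 mm).
From 2R + T = 634: T = 634 − 322 = 312 mm.
Treads = 24 − 1 = 23; going = 23 × 312 = 7176 mm.

7176 mm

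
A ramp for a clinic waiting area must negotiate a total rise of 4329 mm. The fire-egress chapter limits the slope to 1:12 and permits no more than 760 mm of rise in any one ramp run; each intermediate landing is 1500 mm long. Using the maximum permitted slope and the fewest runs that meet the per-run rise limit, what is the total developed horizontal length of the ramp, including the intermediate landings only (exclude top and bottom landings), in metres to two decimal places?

⌈4329/760⌉ = 6 ramp runs. That means 5 intermediate landings.
Ramp run (horizontal) at 1:12: 4329 × 12 = 51948 mm.
5 intermediate landings contribute 5 × 1500 = 7500 mm.
Total developed length = 51948 + 7500 = 59448 mm.
= 59.45 m.

59.45 m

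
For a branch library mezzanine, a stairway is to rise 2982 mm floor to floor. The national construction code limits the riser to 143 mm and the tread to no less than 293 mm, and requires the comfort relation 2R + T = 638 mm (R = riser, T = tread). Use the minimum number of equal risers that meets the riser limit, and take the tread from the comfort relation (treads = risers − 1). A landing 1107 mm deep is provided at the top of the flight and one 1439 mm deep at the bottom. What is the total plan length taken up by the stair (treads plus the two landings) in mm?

At most 143 each: 2982/143 = 20.85, giving 21 risers.
R = 2982 ÷ 21 = 142 mm.
Tread T = 638 − 2 × 142 = 354 mm (≥ 293 mm).
21 risers give 20 treads; going = 20 × 354 = 7080 mm.
Add landings: 7080 + 1107 + 1439 = 9626 mm.

9626 mm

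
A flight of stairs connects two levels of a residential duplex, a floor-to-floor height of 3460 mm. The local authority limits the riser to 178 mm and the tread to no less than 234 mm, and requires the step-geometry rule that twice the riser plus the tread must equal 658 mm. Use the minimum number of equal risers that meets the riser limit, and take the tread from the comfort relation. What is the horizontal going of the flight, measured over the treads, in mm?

⌈3460/178⌉ = 20 risers.
R = 3460 ÷ 20 = 173 mm.
Tread T = 658 − 2 × 173 = 312 mm (≥ 234 mm).
20 risers give 19 treads; going = 19 × 312 = 5928 mm.

5928 mm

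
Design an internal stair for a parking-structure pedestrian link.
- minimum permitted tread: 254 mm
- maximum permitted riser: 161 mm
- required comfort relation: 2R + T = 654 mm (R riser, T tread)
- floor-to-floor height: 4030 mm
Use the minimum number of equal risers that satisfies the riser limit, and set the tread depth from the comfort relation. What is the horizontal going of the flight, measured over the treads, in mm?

8600 mm

At most 161 each: 4030/161 = 25.03, giving 26 risers.
Each riser is 4030/26 = 155 mm (≤ 161 mm).
Tread T = 654 − 2 × 155 = 344 mm (≥ 254 mm).
Treads = 26 − 1 = 25; going = 25 × 344 = 8600 mm.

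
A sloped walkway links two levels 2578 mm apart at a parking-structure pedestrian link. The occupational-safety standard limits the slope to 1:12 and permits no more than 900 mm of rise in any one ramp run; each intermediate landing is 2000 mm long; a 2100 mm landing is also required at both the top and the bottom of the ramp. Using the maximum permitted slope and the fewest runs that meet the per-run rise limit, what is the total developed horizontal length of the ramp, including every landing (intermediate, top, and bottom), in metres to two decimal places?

39.14 m

⌈2578/900⌉ = 3 ramp runs. That means 2 intermediate landings.
Horizontal run for 2578 mm of rise at 1:12 is 2578 × 12 = 30936 mm.
2 intermediate landings contribute 2 × 2000 = 4000 mm.
Top and bottom landings: 2 × 2100 = 4200 mm.
Total = 30936 + 4000 + 4200 = 39136 mm.
= 39.14 m.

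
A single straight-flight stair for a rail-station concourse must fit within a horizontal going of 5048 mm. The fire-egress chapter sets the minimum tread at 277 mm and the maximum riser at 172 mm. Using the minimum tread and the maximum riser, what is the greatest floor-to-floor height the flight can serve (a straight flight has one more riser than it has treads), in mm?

3268 mm

5048 / 277 = 18.22, so 18 treads fit.
Risers = treads + 1 = 19.
Maximum height = 19 × 172 = 3268 mm.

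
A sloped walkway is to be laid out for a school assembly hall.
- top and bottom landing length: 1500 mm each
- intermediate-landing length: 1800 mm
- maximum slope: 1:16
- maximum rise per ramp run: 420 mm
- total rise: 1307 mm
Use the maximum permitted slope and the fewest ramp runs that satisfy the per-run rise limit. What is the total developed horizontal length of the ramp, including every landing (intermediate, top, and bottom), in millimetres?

29312 mm

1307 / 420 = 3.112 → round up to 4 ramp runs. That means 3 intermediate landings.
Horizontal run for 1307 mm of rise at 1:16 is 1307 × 16 = 20912 mm.
3 intermediate landings contribute 3 × 1800 = 5400 mm.
Top and bottom landings: 2 × 1500 = 3000 mm.
Total = 20912 + 5400 + 3000 = 29312 mm.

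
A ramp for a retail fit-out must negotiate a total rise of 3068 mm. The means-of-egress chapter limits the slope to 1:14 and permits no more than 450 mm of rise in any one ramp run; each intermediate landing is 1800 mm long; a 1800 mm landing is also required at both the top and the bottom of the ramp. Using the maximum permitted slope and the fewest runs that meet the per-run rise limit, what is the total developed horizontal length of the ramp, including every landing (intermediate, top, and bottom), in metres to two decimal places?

57.35 m

⌈3068/450⌉ = 7 ramp runs. That means 6 intermediate landings.
Horizontal run for 3068 mm of rise at 1:14 is 3068 × 14 = 42952 mm.
6 intermediate landings contribute 6 × 1800 = 10800 mm.
Top and bottom landings: 2 × 1800 = 3600 mm.
Total = 42952 + 10800 + 3600 = 57352 mm.
= 57.35 m.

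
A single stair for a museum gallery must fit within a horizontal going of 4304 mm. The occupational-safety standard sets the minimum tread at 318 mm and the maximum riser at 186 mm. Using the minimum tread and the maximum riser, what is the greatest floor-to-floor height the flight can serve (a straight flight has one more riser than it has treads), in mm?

2604 mm

4304 / 318 = 13.53, so 13 treads fit.
Risers = treads + 1 = 14.
Maximum height = 14 × 186 = 2604 mm.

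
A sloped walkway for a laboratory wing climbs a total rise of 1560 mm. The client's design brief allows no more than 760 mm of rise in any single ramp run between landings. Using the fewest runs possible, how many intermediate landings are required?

⌈1560/760⌉ = 3 ramp runs.
3 runs are separated by 2 intermediate landings.

2 intermediate landings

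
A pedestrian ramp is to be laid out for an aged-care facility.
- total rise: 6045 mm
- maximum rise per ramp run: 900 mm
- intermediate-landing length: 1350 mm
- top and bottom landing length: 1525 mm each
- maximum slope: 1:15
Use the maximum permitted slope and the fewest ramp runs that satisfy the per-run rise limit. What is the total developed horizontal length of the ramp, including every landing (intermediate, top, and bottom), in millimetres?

6045 / 900 = 6.72, so 7 ramp runs are needed. That means 6 intermediate landings.
Horizontal run for 6045 mm of rise at 1:15 is 6045 × 15 = 90675 mm.
6 intermediate landings contribute 6 × 1350 = 8100 mm.
Top and bottom landings: 2 × 1525 = 3050 mm.
Total = 90675 + 8100 + 3050 = 101825 mm.

101825 mm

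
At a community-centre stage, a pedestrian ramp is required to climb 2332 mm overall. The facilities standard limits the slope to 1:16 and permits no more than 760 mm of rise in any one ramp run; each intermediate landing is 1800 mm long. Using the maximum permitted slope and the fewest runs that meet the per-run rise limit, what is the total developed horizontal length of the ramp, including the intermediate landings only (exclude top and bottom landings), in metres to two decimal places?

42.71 m

At most 760 each: 2332/760 = 3.07, giving 4 ramp runs. That means 3 intermediate landings.
Horizontal run for 2332 mm of rise at 1:16 is 2332 × 16 = 37312 mm.
3 intermediate landings contribute 3 × 1800 = 5400 mm.
Total developed length = 37312 + 5400 = 42712 mm.
= 42.71 m.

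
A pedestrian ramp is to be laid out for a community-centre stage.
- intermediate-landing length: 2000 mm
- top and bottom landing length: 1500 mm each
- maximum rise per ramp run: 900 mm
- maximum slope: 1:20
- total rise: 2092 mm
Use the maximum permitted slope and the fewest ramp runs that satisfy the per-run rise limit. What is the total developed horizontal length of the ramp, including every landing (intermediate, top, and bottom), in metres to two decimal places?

48.84 m

2092 / 900 = 2.324 → round up to 3 ramp runs. That means 2 intermediate landings.
Horizontal run for 2092 mm of rise at 1:20 is 2092 × 20 = 41840 mm.
Intermediate landings: 2 × 2000 = 4000 mm.
Top and bottom landings: 2 × 1500 = 3000 mm.
Total = 41840 + 4000 + 3000 = 48840 mm.
= 48.84 m.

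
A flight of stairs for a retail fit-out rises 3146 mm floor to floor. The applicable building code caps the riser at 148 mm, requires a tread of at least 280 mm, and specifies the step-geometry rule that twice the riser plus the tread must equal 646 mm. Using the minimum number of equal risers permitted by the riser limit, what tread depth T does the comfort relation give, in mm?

At most 148 each: 3146/148 = 21.26, giving 22 risers.
Riser R = 3146 / 22 = 143 mm, within the 148 mm limit.
From 2R + T = 646: T = 646 − 286 = 360 mm.

360 mm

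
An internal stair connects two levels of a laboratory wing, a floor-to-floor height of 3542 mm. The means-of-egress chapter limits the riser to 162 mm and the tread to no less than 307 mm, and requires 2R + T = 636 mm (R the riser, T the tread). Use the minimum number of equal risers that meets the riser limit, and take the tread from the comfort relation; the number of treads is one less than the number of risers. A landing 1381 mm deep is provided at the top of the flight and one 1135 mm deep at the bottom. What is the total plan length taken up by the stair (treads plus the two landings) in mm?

9110 mm

3542 / 162 = 21.86, so 22 risers are needed.
Each riser is 3542/22 = 161 mm (≤ 162 mm).
Tread T = 636 − 2 × 161 = 314 mm (≥ 307 mm).
Going = (22 − 1) × 314 = 6594 mm.
Add landings: 6594 + 1381 + 1135 = 9110 mm.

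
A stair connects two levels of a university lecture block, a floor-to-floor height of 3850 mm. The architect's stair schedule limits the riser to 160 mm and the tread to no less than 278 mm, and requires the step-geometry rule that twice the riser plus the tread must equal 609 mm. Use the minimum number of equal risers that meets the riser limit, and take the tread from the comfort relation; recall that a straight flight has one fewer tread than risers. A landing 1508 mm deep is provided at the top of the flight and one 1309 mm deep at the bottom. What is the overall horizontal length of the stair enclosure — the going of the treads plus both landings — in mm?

At most 160 each: 3850/160 = 24.06, giving 25 risers.
R = 3850 ÷ 25 = 154 mm.
From 2R + T = 609: T = 609 − 308 = 301 mm.
Treads = 25 − 1 = 24; going = 24 × 301 = 7224 mm.
Add landings: 7224 + 1508 + 1309 = 10041 mm.

10041 mm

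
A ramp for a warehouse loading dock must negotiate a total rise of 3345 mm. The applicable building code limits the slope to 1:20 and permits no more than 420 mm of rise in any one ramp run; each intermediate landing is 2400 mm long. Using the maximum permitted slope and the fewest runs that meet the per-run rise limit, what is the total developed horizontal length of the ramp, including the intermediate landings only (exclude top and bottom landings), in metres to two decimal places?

83.70 m

⌈3345/420⌉ = 8 ramp runs. That means 7 intermediate landings.
Ramp run (horizontal) at 1:20: 3345 × 20 = 66900 mm.
7 intermediate landings contribute 7 × 2400 = 16800 mm.
Developed length = 66900 + 16800 = 83700 mm.
= 83.70 m.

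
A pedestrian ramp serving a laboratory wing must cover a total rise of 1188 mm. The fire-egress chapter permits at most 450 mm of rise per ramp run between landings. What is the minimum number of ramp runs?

3 runs

At most 450 each: 1188/450 = 2.64, giving 3 ramp runs.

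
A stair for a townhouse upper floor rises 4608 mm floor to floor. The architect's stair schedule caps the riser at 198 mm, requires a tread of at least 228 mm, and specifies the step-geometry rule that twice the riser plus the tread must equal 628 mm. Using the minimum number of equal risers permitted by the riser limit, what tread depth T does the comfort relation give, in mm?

244 mm

4608 / 198 = 23.27, so 24 risers are needed.
Riser R = 4608 / 24 = 192 mm, within the 198 mm limit.
Tread T = 628 − 2 × 192 = 244 mm (≥ 228 mm).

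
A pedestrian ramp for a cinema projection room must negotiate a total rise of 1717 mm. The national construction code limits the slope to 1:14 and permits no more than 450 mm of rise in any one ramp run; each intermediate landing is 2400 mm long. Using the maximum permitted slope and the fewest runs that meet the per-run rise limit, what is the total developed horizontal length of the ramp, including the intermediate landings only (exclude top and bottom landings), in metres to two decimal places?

31.24 m

1717 / 450 = 3.816 → round up to 4 ramp runs. That means 3 intermediate landings.
Ramp run (horizontal) at 1:14: 1717 × 14 = 24038 mm.
3 intermediate landings contribute 3 × 2400 = 7200 mm.
Total developed length = 24038 + 7200 = 31238 mm.
= 31.24 m.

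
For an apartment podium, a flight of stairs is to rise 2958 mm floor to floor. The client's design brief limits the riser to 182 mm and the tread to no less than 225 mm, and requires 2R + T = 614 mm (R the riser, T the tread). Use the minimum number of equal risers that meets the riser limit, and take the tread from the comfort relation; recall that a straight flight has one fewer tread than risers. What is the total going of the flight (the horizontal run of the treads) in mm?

2958 / 182 = 16.25, so 17 risers are needed.
Riser R = 2958 / 17 = 174 mm, within the 182 mm limit.
Tread T = 614 − 2 × 174 = 266 mm (≥ 225 mm).
Going = (17 − 1) × 266 = 4256 mm.

4256 mm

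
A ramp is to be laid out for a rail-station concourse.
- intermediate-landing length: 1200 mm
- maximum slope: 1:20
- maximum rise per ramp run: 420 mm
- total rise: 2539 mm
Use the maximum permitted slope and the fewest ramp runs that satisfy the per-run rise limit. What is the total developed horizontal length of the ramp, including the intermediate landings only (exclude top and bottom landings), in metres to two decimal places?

57.98 m

At most 420 each: 2539/420 = 6.05, giving 7 ramp runs. That means 6 intermediate landings.
Horizontal run for 2539 mm of rise at 1:20 is 2539 × 20 = 50780 mm.
Intermediate landings: 6 × 1200 = 7200 mm.
Developed length = 50780 + 7200 = 57980 mm.
= 57.98 m.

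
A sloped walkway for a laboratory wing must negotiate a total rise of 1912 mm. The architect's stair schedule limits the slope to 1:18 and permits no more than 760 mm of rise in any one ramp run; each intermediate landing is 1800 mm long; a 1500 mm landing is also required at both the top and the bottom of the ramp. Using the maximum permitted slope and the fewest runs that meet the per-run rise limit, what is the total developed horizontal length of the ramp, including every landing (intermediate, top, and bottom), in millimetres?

⌈1912/760⌉ = 3 ramp runs. That means 2 intermediate landings.
Ramp run (horizontal) at 1:18: 1912 × 18 = 34416 mm.
Intermediate landings: 2 × 1800 = 3600 mm.
Top and bottom landings: 2 × 1500 = 3000 mm.
Total = 34416 + 3600 + 3000 = 41016 mm.

41016 mm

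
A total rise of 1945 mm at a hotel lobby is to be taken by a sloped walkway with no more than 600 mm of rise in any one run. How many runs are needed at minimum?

4 runs

At most 600 each: 1945/600 = 3.24, giving 4 ramp runs.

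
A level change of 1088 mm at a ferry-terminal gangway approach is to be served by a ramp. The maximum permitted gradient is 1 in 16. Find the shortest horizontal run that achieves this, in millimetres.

17408 mm

Run = rise × 16 = 1088 × 16 = 17408 mm.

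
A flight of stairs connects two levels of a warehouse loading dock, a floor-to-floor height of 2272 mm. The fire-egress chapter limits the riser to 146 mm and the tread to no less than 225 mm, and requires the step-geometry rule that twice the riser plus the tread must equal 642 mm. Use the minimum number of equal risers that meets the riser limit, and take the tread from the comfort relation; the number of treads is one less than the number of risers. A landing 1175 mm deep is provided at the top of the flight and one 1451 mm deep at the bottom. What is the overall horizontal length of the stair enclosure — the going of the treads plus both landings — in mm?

2272 / 146 = 15.56, so 16 risers are needed.
R = 2272 ÷ 16 = 142 mm.
T = 642 − 2·142 = 358 mm, which satisfies the 225 mm minimum.
16 risers give 15 treads; going = 15 × 358 = 5370 mm.
Enclosure = 5370 + 1175 + 1451 = 7996 mm.

7996 mm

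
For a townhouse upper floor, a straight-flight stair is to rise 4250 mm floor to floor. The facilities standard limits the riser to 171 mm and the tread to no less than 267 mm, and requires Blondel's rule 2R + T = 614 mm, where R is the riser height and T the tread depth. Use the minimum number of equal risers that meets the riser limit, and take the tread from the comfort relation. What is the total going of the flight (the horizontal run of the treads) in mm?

6576 mm

At most 171 each: 4250/171 = 24.85, giving 25 risers.
Riser R = 4250 / 25 = 170 mm, within the 171 mm limit.
Tread T = 614 − 2 × 170 = 274 mm (≥ 267 mm).
25 risers give 24 treads; going = 24 × 274 = 6576 mm.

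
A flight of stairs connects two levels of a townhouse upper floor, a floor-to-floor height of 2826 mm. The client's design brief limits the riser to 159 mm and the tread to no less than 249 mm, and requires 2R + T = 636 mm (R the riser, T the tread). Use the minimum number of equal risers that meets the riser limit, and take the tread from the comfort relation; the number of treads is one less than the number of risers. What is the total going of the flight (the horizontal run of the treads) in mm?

5474 mm

⌈2826/159⌉ = 18 risers.
Riser R = 2826 / 18 = 157 mm, within the 159 mm limit.
From 2R + T = 636: T = 636 − 314 = 322 mm.
Going = (18 − 1) × 322 = 5474 mm.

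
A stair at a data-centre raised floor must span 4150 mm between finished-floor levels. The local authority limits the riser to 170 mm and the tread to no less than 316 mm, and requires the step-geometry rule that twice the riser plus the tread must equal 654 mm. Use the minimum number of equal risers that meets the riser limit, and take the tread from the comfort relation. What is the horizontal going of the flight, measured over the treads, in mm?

7728 mm

⌈4150/170⌉ = 25 risers.
R = 4150 ÷ 25 = 166 mm.
From 2R + T = 654: T = 654 − 332 = 322 mm.
Going = (25 − 1) × 322 = 7728 mm.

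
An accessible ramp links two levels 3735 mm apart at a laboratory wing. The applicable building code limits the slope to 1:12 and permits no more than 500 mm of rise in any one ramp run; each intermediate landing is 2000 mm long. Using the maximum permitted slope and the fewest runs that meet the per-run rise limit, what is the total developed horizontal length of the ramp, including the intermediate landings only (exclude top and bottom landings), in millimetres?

58820 mm

⌈3735/500⌉ = 8 ramp runs. That means 7 intermediate landings.
Horizontal run for 3735 mm of rise at 1:12 is 3735 × 12 = 44820 mm.
Intermediate landings: 7 × 2000 = 14000 mm.
Total developed length = 44820 + 14000 = 58820 mm.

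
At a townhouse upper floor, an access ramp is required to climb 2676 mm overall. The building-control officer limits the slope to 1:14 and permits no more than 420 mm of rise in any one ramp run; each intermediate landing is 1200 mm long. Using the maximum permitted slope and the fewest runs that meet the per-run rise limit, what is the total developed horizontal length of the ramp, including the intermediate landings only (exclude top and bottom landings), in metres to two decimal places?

44.66 m

2676 / 420 = 6.37, so 7 ramp runs are needed. That means 6 intermediate landings.
Ramp run (horizontal) at 1:14: 2676 × 14 = 37464 mm.
6 intermediate landings contribute 6 × 1200 = 7200 mm.
Total developed length = 37464 + 7200 = 44664 mm.
= 44.66 m.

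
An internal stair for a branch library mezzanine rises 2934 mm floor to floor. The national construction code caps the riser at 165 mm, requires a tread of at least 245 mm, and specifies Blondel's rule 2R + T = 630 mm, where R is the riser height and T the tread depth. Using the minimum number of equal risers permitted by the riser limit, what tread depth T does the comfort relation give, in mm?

At most 165 each: 2934/165 = 17.78, giving 18 risers.
Each riser is 2934/18 = 163 mm (≤ 165 mm).
T = 630 − 2·163 = 304 mm, which satisfies the 245 mm minimum.

304 mm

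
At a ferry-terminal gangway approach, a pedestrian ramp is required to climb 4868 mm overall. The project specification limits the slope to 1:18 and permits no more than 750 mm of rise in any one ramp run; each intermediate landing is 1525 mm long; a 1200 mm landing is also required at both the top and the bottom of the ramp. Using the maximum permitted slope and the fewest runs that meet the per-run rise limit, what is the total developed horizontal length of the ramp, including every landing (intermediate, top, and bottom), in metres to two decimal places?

99.17 m

At most 750 each: 4868/750 = 6.49, giving 7 ramp runs. That means 6 intermediate landings.
Ramp run (horizontal) at 1:18: 4868 × 18 = 87624 mm.
Intermediate landings: 6 × 1525 = 9150 mm.
Top and bottom landings: 2 × 1200 = 2400 mm.
Total = 87624 + 9150 + 2400 = 99174 mm.
= 99.17 m.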